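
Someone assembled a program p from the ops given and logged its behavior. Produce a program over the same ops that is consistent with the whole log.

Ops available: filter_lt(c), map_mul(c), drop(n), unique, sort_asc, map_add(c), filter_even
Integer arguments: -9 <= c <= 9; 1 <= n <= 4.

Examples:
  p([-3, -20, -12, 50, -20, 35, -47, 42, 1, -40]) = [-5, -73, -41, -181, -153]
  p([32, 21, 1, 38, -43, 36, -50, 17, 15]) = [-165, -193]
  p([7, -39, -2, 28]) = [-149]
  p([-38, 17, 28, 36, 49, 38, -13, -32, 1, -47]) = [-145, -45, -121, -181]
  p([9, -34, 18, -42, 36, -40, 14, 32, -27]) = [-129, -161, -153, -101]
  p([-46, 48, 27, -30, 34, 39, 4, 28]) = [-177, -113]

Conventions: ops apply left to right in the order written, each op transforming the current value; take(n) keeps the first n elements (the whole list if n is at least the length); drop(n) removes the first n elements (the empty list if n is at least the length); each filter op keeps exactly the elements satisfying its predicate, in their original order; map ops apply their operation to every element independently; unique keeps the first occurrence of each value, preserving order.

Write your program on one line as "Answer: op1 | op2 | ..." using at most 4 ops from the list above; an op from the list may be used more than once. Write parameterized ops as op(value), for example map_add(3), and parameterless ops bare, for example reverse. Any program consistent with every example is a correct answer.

unique | filter_lt(-2) | map_mul(4) | map_add(7)

Check, running the answer program on each example:
  [-3, -20, -12, 50, -20, 35, -47, 42, 1, -40] -> [-3, -20, -12, 50, 35, -47, 42, 1, -40] -> [-3, -20, -12, -47, -40] -> [-12, -80, -48, -188, -160] -> [-5, -73, -41, -181, -153]
  [32, 21, 1, 38, -43, 36, -50, 17, 15] -> [32, 21, 1, 38, -43, 36, -50, 17, 15] -> [-43, -50] -> [-172, -200] -> [-165, -193]
  [7, -39, -2, 28] -> [7, -39, -2, 28] -> [-39] -> [-156] -> [-149]
  [-38, 17, 28, 36, 49, 38, -13, -32, 1, -47] -> [-38, 17, 28, 36, 49, 38, -13, -32, 1, -47] -> [-38, -13, -32, -47] -> [-152, -52, -128, -188] -> [-145, -45, -121, -181]
  [9, -34, 18, -42, 36, -40, 14, 32, -27] -> [9, -34, 18, -42, 36, -40, 14, 32, -27] -> [-34, -42, -40, -27] -> [-136, -168, -160, -108] -> [-129, -161, -153, -101]
  [-46, 48, 27, -30, 34, 39, 4, 28] -> [-46, 48, 27, -30, 34, 39, 4, 28] -> [-46, -30] -> [-184, -120] -> [-177, -113]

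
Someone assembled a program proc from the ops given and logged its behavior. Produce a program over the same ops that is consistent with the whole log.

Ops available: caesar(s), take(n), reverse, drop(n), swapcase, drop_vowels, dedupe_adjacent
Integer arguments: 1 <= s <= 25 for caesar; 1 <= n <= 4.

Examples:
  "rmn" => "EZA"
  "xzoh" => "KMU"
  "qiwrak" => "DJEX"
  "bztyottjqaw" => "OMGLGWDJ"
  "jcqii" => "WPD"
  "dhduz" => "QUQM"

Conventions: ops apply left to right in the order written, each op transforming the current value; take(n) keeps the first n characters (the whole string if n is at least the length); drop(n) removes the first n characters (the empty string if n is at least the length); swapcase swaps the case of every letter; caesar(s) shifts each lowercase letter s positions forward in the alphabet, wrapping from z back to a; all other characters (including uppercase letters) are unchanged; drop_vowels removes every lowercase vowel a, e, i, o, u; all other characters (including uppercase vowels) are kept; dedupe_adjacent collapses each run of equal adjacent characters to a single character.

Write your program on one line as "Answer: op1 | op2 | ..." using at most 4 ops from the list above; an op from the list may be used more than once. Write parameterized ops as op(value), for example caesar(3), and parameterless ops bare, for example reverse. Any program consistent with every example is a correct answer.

dedupe_adjacent | drop_vowels | caesar(13) | swapcase

Check, running the answer program on each example:
  "rmn" -> "rmn" -> "rmn" -> "eza" -> "EZA"
  "xzoh" -> "xzoh" -> "xzh" -> "kmu" -> "KMU"
  "qiwrak" -> "qiwrak" -> "qwrk" -> "djex" -> "DJEX"
  "bztyottjqaw" -> "bztyotjqaw" -> "bztytjqw" -> "omglgwdj" -> "OMGLGWDJ"
  "jcqii" -> "jcqi" -> "jcq" -> "wpd" -> "WPD"
  "dhduz" -> "dhduz" -> "dhdz" -> "quqm" -> "QUQM"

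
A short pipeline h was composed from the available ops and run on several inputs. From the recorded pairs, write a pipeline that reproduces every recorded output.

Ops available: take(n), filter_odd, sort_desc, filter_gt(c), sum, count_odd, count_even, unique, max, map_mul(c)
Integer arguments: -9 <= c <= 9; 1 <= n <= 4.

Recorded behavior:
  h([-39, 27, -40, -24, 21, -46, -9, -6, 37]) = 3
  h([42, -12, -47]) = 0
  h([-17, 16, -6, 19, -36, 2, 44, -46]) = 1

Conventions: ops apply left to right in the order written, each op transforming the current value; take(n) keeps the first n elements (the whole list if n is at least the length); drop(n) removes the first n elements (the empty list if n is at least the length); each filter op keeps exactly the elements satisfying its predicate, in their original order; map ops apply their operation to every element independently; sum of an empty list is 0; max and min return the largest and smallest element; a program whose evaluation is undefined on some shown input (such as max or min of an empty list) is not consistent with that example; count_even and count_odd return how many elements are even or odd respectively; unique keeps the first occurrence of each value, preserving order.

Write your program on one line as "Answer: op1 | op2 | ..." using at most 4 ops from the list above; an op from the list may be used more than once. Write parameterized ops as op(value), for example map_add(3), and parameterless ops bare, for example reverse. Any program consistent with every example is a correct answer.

filter_gt(-7) | filter_gt(8) | count_odd

Check, running the answer program on each example:
  [-39, 27, -40, -24, 21, -46, -9, -6, 37] -> [27, 21, -6, 37] -> [27, 21, 37] -> 3
  [42, -12, -47] -> [42] -> [42] -> 0
  [-17, 16, -6, 19, -36, 2, 44, -46] -> [16, -6, 19, 2, 44] -> [16, 19, 44] -> 1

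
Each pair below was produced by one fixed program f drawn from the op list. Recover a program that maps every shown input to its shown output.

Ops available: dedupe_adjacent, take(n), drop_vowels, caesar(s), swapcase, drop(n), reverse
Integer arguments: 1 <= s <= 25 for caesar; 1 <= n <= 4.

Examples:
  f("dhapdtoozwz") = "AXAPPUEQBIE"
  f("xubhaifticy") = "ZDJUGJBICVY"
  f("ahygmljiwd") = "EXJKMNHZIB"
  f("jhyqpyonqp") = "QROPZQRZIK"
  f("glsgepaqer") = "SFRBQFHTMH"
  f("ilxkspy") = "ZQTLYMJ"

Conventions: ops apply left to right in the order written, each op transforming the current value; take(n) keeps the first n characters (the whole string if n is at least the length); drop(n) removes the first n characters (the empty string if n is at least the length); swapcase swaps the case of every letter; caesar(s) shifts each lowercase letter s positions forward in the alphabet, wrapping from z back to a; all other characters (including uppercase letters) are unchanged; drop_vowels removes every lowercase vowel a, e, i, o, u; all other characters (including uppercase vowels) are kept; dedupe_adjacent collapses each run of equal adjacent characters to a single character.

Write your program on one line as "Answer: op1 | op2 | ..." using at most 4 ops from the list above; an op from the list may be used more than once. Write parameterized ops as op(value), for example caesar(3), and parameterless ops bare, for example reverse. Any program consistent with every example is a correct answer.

caesar(1) | reverse | swapcase

Check, running the answer program on each example:
  "dhapdtoozwz" -> "eibqeuppaxa" -> "axappueqbie" -> "AXAPPUEQBIE"
  "xubhaifticy" -> "yvcibjgujdz" -> "zdjugjbicvy" -> "ZDJUGJBICVY"
  "ahygmljiwd" -> "bizhnmkjxe" -> "exjkmnhzib" -> "EXJKMNHZIB"
  "jhyqpyonqp" -> "kizrqzporq" -> "qropzqrzik" -> "QROPZQRZIK"
  "glsgepaqer" -> "hmthfqbrfs" -> "sfrbqfhtmh" -> "SFRBQFHTMH"
  "ilxkspy" -> "jmyltqz" -> "zqtlymj" -> "ZQTLYMJ"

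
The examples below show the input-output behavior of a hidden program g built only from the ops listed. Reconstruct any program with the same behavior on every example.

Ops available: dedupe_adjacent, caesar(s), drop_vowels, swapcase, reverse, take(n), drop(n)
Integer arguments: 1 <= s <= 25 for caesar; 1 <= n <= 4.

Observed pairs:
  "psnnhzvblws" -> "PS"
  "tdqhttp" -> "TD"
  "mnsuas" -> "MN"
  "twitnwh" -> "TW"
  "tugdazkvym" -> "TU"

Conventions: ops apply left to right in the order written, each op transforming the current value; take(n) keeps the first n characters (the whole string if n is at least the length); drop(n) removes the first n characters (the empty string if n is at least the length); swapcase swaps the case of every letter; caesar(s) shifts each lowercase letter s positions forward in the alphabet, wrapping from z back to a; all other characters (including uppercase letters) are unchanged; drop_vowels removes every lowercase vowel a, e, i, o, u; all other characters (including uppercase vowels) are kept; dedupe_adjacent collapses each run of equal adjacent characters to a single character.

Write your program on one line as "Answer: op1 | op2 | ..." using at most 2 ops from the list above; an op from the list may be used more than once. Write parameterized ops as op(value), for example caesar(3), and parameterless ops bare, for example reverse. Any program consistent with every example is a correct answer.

swapcase | take(2)

Check, running the answer program on each example:
  "psnnhzvblws" -> "PSNNHZVBLWS" -> "PS"
  "tdqhttp" -> "TDQHTTP" -> "TD"
  "mnsuas" -> "MNSUAS" -> "MN"
  "twitnwh" -> "TWITNWH" -> "TW"
  "tugdazkvym" -> "TUGDAZKVYM" -> "TU"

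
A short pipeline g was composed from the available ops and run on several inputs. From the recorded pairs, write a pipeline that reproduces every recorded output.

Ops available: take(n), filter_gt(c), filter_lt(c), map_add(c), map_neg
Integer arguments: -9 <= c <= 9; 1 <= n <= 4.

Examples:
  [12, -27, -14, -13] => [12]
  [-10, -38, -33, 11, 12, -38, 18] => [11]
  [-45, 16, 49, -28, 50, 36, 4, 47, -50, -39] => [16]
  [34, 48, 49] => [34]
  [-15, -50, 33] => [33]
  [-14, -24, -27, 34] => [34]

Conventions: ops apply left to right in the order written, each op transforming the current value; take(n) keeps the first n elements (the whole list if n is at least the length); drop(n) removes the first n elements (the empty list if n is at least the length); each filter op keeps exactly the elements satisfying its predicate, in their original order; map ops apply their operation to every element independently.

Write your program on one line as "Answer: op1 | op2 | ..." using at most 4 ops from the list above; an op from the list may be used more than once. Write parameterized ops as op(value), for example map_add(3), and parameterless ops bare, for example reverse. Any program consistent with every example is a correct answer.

filter_gt(-6) | filter_gt(5) | take(4) | take(1)

Check, running the answer program on each example:
  [12, -27, -14, -13] -> [12] -> [12] -> [12] -> [12]
  [-10, -38, -33, 11, 12, -38, 18] -> [11, 12, 18] -> [11, 12, 18] -> [11, 12, 18] -> [11]
  [-45, 16, 49, -28, 50, 36, 4, 47, -50, -39] -> [16, 49, 50, 36, 4, 47] -> [16, 49, 50, 36, 47] -> [16, 49, 50, 36] -> [16]
  [34, 48, 49] -> [34, 48, 49] -> [34, 48, 49] -> [34, 48, 49] -> [34]
  [-15, -50, 33] -> [33] -> [33] -> [33] -> [33]
  [-14, -24, -27, 34] -> [34] -> [34] -> [34] -> [34]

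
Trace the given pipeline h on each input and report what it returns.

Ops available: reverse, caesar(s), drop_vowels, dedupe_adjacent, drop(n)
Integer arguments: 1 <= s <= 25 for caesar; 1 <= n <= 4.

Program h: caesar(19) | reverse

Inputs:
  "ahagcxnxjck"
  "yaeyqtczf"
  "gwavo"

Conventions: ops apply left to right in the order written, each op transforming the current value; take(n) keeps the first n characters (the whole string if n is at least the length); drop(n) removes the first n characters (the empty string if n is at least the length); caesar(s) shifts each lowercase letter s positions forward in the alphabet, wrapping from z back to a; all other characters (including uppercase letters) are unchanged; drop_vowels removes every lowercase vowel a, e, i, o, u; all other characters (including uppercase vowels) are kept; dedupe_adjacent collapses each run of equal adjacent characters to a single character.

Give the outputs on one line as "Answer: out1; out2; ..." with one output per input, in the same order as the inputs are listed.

Execution, op by op:
  "ahagcxnxjck" -> "tatzvqgqcvd" -> "dvcqgqvztat"
  "yaeyqtczf" -> "rtxrjmvsy" -> "ysvmjrxtr"
  "gwavo" -> "zptoh" -> "hotpz"

"dvcqgqvztat"; "ysvmjrxtr"; "hotpz"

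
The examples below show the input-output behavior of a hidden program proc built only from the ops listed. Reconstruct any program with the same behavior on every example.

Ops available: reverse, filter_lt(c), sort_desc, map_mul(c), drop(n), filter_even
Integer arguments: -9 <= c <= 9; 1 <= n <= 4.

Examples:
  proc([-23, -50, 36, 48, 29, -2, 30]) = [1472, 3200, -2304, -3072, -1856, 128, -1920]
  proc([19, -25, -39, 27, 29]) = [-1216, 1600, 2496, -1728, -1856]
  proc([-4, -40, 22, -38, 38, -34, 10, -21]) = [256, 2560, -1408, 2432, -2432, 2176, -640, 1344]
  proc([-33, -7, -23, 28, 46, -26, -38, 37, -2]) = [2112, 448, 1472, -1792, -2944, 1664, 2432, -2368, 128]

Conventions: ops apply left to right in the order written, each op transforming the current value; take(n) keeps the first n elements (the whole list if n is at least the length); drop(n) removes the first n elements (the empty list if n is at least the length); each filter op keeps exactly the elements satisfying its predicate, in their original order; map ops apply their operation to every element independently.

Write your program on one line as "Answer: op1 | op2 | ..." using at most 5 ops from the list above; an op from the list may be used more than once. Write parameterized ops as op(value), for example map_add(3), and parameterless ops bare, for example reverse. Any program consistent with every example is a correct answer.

reverse | map_mul(-8) | map_mul(8) | reverse

Check, running the answer program on each example:
  [-23, -50, 36, 48, 29, -2, 30] -> [30, -2, 29, 48, 36, -50, -23] -> [-240, 16, -232, -384, -288, 400, 184] -> [-1920, 128, -1856, -3072, -2304, 3200, 1472] -> [1472, 3200, -2304, -3072, -1856, 128, -1920]
  [19, -25, -39, 27, 29] -> [29, 27, -39, -25, 19] -> [-232, -216, 312, 200, -152] -> [-1856, -1728, 2496, 1600, -1216] -> [-1216, 1600, 2496, -1728, -1856]
  [-4, -40, 22, -38, 38, -34, 10, -21] -> [-21, 10, -34, 38, -38, 22, -40, -4] -> [168, -80, 272, -304, 304, -176, 320, 32] -> [1344, -640, 2176, -2432, 2432, -1408, 2560, 256] -> [256, 2560, -1408, 2432, -2432, 2176, -640, 1344]
  [-33, -7, -23, 28, 46, -26, -38, 37, -2] -> [-2, 37, -38, -26, 46, 28, -23, -7, -33] -> [16, -296, 304, 208, -368, -224, 184, 56, 264] -> [128, -2368, 2432, 1664, -2944, -1792, 1472, 448, 2112] -> [2112, 448, 1472, -1792, -2944, 1664, 2432, -2368, 128]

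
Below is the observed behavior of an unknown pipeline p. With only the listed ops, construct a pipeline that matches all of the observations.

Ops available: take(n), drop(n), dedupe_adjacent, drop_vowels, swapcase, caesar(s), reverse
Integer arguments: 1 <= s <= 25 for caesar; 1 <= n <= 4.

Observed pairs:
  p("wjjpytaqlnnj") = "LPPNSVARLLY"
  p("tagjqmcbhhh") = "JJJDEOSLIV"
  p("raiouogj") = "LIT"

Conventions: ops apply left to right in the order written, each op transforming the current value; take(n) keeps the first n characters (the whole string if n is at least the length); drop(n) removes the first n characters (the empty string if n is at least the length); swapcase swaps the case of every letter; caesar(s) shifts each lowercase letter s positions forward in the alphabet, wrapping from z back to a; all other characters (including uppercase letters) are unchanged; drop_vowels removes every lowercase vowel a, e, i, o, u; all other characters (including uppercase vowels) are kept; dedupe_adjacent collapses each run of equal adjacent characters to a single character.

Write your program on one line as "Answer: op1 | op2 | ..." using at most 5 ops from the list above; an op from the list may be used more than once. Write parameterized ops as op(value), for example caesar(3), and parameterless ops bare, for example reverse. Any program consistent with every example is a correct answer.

reverse | drop_vowels | caesar(2) | swapcase

Check, running the answer program on each example:
  "wjjpytaqlnnj" -> "jnnlqatypjjw" -> "jnnlqtypjjw" -> "lppnsvarlly" -> "LPPNSVARLLY"
  "tagjqmcbhhh" -> "hhhbcmqjgat" -> "hhhbcmqjgt" -> "jjjdeosliv" -> "JJJDEOSLIV"
  "raiouogj" -> "jgouoiar" -> "jgr" -> "lit" -> "LIT"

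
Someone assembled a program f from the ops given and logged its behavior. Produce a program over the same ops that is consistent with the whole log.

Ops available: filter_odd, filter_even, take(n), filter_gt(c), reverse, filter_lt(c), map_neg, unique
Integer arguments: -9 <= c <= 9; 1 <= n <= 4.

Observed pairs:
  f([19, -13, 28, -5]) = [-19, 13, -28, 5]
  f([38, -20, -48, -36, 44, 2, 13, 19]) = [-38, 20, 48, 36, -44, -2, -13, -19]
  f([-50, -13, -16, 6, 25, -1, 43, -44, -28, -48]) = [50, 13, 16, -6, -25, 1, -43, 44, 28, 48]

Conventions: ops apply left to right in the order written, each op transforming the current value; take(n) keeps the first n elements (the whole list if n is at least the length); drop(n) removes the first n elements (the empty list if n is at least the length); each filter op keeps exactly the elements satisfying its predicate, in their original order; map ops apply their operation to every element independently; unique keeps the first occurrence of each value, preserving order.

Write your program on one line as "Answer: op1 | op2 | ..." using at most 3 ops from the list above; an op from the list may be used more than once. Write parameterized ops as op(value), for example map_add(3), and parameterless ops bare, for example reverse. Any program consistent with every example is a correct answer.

reverse | map_neg | reverse

Check, running the answer program on each example:
  [19, -13, 28, -5] -> [-5, 28, -13, 19] -> [5, -28, 13, -19] -> [-19, 13, -28, 5]
  [38, -20, -48, -36, 44, 2, 13, 19] -> [19, 13, 2, 44, -36, -48, -20, 38] -> [-19, -13, -2, -44, 36, 48, 20, -38] -> [-38, 20, 48, 36, -44, -2, -13, -19]
  [-50, -13, -16, 6, 25, -1, 43, -44, -28, -48] -> [-48, -28, -44, 43, -1, 25, 6, -16, -13, -50] -> [48, 28, 44, -43, 1, -25, -6, 16, 13, 50] -> [50, 13, 16, -6, -25, 1, -43, 44, 28, 48]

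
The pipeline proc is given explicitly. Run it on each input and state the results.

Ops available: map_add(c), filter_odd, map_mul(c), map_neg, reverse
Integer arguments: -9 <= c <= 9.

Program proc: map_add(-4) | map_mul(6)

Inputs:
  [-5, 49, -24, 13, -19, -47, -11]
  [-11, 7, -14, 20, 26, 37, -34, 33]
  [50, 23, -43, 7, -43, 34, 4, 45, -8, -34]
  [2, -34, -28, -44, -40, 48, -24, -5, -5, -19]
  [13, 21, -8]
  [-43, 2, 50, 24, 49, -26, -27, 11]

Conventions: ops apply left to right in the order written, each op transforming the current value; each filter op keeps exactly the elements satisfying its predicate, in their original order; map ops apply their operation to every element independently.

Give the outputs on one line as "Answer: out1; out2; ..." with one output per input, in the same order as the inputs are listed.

Execution, op by op:
  [-5, 49, -24, 13, -19, -47, -11] -> [-9, 45, -28, 9, -23, -51, -15] -> [-54, 270, -168, 54, -138, -306, -90]
  [-11, 7, -14, 20, 26, 37, -34, 33] -> [-15, 3, -18, 16, 22, 33, -38, 29] -> [-90, 18, -108, 96, 132, 198, -228, 174]
  [50, 23, -43, 7, -43, 34, 4, 45, -8, -34] -> [46, 19, -47, 3, -47, 30, 0, 41, -12, -38] -> [276, 114, -282, 18, -282, 180, 0, 246, -72, -228]
  [2, -34, -28, -44, -40, 48, -24, -5, -5, -19] -> [-2, -38, -32, -48, -44, 44, -28, -9, -9, -23] -> [-12, -228, -192, -288, -264, 264, -168, -54, -54, -138]
  [13, 21, -8] -> [9, 17, -12] -> [54, 102, -72]
  [-43, 2, 50, 24, 49, -26, -27, 11] -> [-47, -2, 46, 20, 45, -30, -31, 7] -> [-282, -12, 276, 120, 270, -180, -186, 42]

[-54, 270, -168, 54, -138, -306, -90]; [-90, 18, -108, 96, 132, 198, -228, 174]; [276, 114, -282, 18, -282, 180, 0, 246, -72, -228]; [-12, -228, -192, -288, -264, 264, -168, -54, -54, -138]; [54, 102, -72]; [-282, -12, 276, 120, 270, -180, -186, 42]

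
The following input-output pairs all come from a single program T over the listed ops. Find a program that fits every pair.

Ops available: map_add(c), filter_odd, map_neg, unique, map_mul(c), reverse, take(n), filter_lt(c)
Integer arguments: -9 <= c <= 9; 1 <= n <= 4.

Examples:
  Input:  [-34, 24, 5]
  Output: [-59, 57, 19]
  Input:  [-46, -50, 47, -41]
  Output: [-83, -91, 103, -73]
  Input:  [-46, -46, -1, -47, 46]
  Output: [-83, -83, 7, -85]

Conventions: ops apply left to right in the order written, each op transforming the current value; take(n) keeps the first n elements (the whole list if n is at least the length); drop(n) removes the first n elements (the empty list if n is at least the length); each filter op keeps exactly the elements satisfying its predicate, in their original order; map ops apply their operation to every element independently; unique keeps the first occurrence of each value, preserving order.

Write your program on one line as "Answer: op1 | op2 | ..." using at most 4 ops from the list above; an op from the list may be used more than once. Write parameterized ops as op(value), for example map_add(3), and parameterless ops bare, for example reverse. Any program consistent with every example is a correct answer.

take(4) | map_mul(2) | map_add(7) | map_add(2)

Check, running the answer program on each example:
  [-34, 24, 5] -> [-34, 24, 5] -> [-68, 48, 10] -> [-61, 55, 17] -> [-59, 57, 19]
  [-46, -50, 47, -41] -> [-46, -50, 47, -41] -> [-92, -100, 94, -82] -> [-85, -93, 101, -75] -> [-83, -91, 103, -73]
  [-46, -46, -1, -47, 46] -> [-46, -46, -1, -47] -> [-92, -92, -2, -94] -> [-85, -85, 5, -87] -> [-83, -83, 7, -85]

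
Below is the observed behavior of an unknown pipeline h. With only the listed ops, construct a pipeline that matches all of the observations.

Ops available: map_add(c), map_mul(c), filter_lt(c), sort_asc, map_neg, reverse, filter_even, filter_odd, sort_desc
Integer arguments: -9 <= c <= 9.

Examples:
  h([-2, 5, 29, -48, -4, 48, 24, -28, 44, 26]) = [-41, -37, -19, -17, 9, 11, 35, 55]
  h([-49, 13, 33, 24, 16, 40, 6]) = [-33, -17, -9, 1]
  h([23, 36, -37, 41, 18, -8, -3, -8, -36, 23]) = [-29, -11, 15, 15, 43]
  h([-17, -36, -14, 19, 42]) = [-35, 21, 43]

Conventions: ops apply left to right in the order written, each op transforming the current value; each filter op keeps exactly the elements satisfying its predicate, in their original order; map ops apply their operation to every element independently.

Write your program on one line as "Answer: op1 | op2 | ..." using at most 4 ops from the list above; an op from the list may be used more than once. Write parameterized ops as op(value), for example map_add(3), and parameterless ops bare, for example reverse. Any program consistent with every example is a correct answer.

map_add(-7) | sort_desc | map_neg | filter_odd

Check, running the answer program on each example:
  [-2, 5, 29, -48, -4, 48, 24, -28, 44, 26] -> [-9, -2, 22, -55, -11, 41, 17, -35, 37, 19] -> [41, 37, 22, 19, 17, -2, -9, -11, -35, -55] -> [-41, -37, -22, -19, -17, 2, 9, 11, 35, 55] -> [-41, -37, -19, -17, 9, 11, 35, 55]
  [-49, 13, 33, 24, 16, 40, 6] -> [-56, 6, 26, 17, 9, 33, -1] -> [33, 26, 17, 9, 6, -1, -56] -> [-33, -26, -17, -9, -6, 1, 56] -> [-33, -17, -9, 1]
  [23, 36, -37, 41, 18, -8, -3, -8, -36, 23] -> [16, 29, -44, 34, 11, -15, -10, -15, -43, 16] -> [34, 29, 16, 16, 11, -10, -15, -15, -43, -44] -> [-34, -29, -16, -16, -11, 10, 15, 15, 43, 44] -> [-29, -11, 15, 15, 43]
  [-17, -36, -14, 19, 42] -> [-24, -43, -21, 12, 35] -> [35, 12, -21, -24, -43] -> [-35, -12, 21, 24, 43] -> [-35, 21, 43]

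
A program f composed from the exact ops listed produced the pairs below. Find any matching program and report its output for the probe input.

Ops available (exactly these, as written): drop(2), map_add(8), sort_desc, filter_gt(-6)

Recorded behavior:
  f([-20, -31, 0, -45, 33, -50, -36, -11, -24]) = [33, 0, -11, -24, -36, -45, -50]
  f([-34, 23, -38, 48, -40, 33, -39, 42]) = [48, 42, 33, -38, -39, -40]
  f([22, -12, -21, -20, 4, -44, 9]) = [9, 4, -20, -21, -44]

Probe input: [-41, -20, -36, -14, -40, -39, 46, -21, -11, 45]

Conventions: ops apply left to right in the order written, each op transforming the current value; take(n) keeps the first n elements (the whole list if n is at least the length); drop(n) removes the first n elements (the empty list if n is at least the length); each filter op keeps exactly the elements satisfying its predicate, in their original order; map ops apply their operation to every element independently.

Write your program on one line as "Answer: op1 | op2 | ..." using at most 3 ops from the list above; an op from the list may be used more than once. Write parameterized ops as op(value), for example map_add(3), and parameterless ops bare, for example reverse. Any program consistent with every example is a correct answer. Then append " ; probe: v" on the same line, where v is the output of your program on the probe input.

drop(2) | sort_desc ; probe: [46, 45, -11, -14, -21, -36, -39, -40]

Check, running the answer program on each example:
  [-20, -31, 0, -45, 33, -50, -36, -11, -24] -> [0, -45, 33, -50, -36, -11, -24] -> [33, 0, -11, -24, -36, -45, -50]
  [-34, 23, -38, 48, -40, 33, -39, 42] -> [-38, 48, -40, 33, -39, 42] -> [48, 42, 33, -38, -39, -40]
  [22, -12, -21, -20, 4, -44, 9] -> [-21, -20, 4, -44, 9] -> [9, 4, -20, -21, -44]
  probe: [-41, -20, -36, -14, -40, -39, 46, -21, -11, 45] -> [-36, -14, -40, -39, 46, -21, -11, 45] -> [46, 45, -11, -14, -21, -36, -39, -40]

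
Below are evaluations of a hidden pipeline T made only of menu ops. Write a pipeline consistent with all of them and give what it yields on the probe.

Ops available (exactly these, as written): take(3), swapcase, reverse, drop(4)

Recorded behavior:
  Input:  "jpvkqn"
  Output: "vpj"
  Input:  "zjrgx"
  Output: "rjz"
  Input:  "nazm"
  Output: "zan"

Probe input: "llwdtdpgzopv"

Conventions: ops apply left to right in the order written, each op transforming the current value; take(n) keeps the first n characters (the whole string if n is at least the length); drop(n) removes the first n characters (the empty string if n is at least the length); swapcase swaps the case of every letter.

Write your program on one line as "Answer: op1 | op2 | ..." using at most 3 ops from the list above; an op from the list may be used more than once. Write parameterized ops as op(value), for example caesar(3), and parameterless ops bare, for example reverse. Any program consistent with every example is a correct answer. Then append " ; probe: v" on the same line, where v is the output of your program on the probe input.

take(3) | reverse ; probe: "wll"

Check, running the answer program on each example:
  "jpvkqn" -> "jpv" -> "vpj"
  "zjrgx" -> "zjr" -> "rjz"
  "nazm" -> "naz" -> "zan"
  probe: "llwdtdpgzopv" -> "llw" -> "wll"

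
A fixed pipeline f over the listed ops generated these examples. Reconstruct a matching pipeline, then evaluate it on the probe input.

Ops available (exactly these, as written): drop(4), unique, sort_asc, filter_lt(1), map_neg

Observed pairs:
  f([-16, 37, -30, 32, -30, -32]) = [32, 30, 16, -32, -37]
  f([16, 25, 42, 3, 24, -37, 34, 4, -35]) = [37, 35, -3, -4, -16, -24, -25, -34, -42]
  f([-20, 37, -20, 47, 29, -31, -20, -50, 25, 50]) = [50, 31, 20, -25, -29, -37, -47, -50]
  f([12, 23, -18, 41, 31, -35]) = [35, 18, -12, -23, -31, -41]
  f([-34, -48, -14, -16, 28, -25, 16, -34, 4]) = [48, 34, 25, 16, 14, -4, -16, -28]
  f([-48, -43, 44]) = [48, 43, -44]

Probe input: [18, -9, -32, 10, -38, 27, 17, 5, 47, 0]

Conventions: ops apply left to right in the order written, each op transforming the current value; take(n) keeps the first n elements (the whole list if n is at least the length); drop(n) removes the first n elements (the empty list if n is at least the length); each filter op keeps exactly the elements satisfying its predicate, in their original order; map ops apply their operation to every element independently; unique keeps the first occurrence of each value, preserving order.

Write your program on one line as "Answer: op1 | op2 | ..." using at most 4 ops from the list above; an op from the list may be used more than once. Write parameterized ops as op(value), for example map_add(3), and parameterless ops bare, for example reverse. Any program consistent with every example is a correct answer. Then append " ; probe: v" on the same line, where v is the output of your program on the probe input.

sort_asc | map_neg | unique ; probe: [38, 32, 9, 0, -5, -10, -17, -18, -27, -47]

Check, running the answer program on each example:
  [-16, 37, -30, 32, -30, -32] -> [-32, -30, -30, -16, 32, 37] -> [32, 30, 30, 16, -32, -37] -> [32, 30, 16, -32, -37]
  [16, 25, 42, 3, 24, -37, 34, 4, -35] -> [-37, -35, 3, 4, 16, 24, 25, 34, 42] -> [37, 35, -3, -4, -16, -24, -25, -34, -42] -> [37, 35, -3, -4, -16, -24, -25, -34, -42]
  [-20, 37, -20, 47, 29, -31, -20, -50, 25, 50] -> [-50, -31, -20, -20, -20, 25, 29, 37, 47, 50] -> [50, 31, 20, 20, 20, -25, -29, -37, -47, -50] -> [50, 31, 20, -25, -29, -37, -47, -50]
  [12, 23, -18, 41, 31, -35] -> [-35, -18, 12, 23, 31, 41] -> [35, 18, -12, -23, -31, -41] -> [35, 18, -12, -23, -31, -41]
  [-34, -48, -14, -16, 28, -25, 16, -34, 4] -> [-48, -34, -34, -25, -16, -14, 4, 16, 28] -> [48, 34, 34, 25, 16, 14, -4, -16, -28] -> [48, 34, 25, 16, 14, -4, -16, -28]
  [-48, -43, 44] -> [-48, -43, 44] -> [48, 43, -44] -> [48, 43, -44]
  probe: [18, -9, -32, 10, -38, 27, 17, 5, 47, 0] -> [-38, -32, -9, 0, 5, 10, 17, 18, 27, 47] -> [38, 32, 9, 0, -5, -10, -17, -18, -27, -47] -> [38, 32, 9, 0, -5, -10, -17, -18, -27, -47]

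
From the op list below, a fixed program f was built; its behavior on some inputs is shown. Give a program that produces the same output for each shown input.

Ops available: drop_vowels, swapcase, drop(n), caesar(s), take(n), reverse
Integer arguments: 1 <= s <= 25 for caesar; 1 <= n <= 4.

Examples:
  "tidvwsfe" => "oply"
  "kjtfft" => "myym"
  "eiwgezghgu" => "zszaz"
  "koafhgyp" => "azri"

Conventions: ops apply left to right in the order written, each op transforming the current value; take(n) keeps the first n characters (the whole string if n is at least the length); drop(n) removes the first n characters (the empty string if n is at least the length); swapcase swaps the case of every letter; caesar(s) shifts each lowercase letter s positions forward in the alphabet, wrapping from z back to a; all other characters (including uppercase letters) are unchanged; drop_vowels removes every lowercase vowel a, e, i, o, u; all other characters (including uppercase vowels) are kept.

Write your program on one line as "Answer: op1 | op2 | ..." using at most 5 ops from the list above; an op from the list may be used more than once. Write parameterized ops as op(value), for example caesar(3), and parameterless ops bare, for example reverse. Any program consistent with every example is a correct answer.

drop(1) | drop_vowels | caesar(19) | drop(1)

Check, running the answer program on each example:
  "tidvwsfe" -> "idvwsfe" -> "dvwsf" -> "woply" -> "oply"
  "kjtfft" -> "jtfft" -> "jtfft" -> "cmyym" -> "myym"
  "eiwgezghgu" -> "iwgezghgu" -> "wgzghg" -> "pzszaz" -> "zszaz"
  "koafhgyp" -> "oafhgyp" -> "fhgyp" -> "yazri" -> "azri"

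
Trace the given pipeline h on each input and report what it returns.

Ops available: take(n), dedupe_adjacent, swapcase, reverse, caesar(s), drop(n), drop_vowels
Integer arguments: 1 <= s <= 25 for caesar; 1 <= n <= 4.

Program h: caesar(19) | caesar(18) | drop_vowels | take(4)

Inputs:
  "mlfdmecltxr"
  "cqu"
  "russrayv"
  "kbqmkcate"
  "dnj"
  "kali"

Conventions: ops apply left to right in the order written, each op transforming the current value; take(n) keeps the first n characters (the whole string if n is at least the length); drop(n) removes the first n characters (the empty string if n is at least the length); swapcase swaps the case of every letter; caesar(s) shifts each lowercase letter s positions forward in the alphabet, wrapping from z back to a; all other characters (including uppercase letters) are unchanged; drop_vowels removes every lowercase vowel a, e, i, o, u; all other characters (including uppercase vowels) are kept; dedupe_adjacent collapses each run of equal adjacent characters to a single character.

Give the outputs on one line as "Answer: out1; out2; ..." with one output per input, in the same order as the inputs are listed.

Execution, op by op:
  "mlfdmecltxr" -> "feywfxvemqk" -> "xwqoxpnweic" -> "xwqxpnwc" -> "xwqx"
  "cqu" -> "vjn" -> "nbf" -> "nbf" -> "nbf"
  "russrayv" -> "knllktro" -> "cfddcljg" -> "cfddcljg" -> "cfdd"
  "kbqmkcate" -> "dujfdvtmx" -> "vmbxvnlep" -> "vmbxvnlp" -> "vmbx"
  "dnj" -> "wgc" -> "oyu" -> "y" -> "y"
  "kali" -> "dteb" -> "vlwt" -> "vlwt" -> "vlwt"

"xwqx"; "nbf"; "cfdd"; "vmbx"; "y"; "vlwt"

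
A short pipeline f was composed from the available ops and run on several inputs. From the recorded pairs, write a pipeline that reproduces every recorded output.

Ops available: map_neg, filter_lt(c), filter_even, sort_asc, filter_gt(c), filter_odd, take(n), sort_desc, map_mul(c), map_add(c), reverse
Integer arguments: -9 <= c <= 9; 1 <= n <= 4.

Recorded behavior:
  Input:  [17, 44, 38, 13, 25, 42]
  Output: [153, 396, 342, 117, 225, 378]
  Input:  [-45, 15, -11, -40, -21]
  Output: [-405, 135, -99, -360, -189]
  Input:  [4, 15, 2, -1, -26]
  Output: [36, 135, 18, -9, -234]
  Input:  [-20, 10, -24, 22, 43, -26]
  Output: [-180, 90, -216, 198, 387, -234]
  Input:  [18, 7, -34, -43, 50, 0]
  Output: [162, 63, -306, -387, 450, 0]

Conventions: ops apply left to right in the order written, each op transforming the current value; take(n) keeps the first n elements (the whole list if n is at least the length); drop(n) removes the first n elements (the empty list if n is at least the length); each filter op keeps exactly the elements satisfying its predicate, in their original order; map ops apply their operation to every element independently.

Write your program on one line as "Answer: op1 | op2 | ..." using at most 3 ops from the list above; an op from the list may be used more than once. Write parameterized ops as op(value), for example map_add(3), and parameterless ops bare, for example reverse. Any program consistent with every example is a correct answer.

reverse | map_mul(9) | reverse

Check, running the answer program on each example:
  [17, 44, 38, 13, 25, 42] -> [42, 25, 13, 38, 44, 17] -> [378, 225, 117, 342, 396, 153] -> [153, 396, 342, 117, 225, 378]
  [-45, 15, -11, -40, -21] -> [-21, -40, -11, 15, -45] -> [-189, -360, -99, 135, -405] -> [-405, 135, -99, -360, -189]
  [4, 15, 2, -1, -26] -> [-26, -1, 2, 15, 4] -> [-234, -9, 18, 135, 36] -> [36, 135, 18, -9, -234]
  [-20, 10, -24, 22, 43, -26] -> [-26, 43, 22, -24, 10, -20] -> [-234, 387, 198, -216, 90, -180] -> [-180, 90, -216, 198, 387, -234]
  [18, 7, -34, -43, 50, 0] -> [0, 50, -43, -34, 7, 18] -> [0, 450, -387, -306, 63, 162] -> [162, 63, -306, -387, 450, 0]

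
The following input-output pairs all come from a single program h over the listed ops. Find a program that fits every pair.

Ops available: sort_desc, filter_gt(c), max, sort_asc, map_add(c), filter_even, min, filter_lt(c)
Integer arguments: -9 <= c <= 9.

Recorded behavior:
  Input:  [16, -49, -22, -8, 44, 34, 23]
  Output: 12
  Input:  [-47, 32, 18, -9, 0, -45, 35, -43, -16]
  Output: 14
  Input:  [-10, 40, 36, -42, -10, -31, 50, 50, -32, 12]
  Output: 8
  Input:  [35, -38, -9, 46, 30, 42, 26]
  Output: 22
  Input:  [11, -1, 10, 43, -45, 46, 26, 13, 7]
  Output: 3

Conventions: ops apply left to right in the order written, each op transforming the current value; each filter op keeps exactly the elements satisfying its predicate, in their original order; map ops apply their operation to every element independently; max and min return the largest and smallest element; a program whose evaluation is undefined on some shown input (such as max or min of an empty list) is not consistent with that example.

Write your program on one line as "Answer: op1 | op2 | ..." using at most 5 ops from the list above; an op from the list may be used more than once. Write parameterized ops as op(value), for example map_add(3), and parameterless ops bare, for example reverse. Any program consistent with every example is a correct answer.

sort_asc | map_add(-4) | filter_gt(-3) | sort_desc | min

Check, running the answer program on each example:
  [16, -49, -22, -8, 44, 34, 23] -> [-49, -22, -8, 16, 23, 34, 44] -> [-53, -26, -12, 12, 19, 30, 40] -> [12, 19, 30, 40] -> [40, 30, 19, 12] -> 12
  [-47, 32, 18, -9, 0, -45, 35, -43, -16] -> [-47, -45, -43, -16, -9, 0, 18, 32, 35] -> [-51, -49, -47, -20, -13, -4, 14, 28, 31] -> [14, 28, 31] -> [31, 28, 14] -> 14
  [-10, 40, 36, -42, -10, -31, 50, 50, -32, 12] -> [-42, -32, -31, -10, -10, 12, 36, 40, 50, 50] -> [-46, -36, -35, -14, -14, 8, 32, 36, 46, 46] -> [8, 32, 36, 46, 46] -> [46, 46, 36, 32, 8] -> 8
  [35, -38, -9, 46, 30, 42, 26] -> [-38, -9, 26, 30, 35, 42, 46] -> [-42, -13, 22, 26, 31, 38, 42] -> [22, 26, 31, 38, 42] -> [42, 38, 31, 26, 22] -> 22
  [11, -1, 10, 43, -45, 46, 26, 13, 7] -> [-45, -1, 7, 10, 11, 13, 26, 43, 46] -> [-49, -5, 3, 6, 7, 9, 22, 39, 42] -> [3, 6, 7, 9, 22, 39, 42] -> [42, 39, 22, 9, 7, 6, 3] -> 3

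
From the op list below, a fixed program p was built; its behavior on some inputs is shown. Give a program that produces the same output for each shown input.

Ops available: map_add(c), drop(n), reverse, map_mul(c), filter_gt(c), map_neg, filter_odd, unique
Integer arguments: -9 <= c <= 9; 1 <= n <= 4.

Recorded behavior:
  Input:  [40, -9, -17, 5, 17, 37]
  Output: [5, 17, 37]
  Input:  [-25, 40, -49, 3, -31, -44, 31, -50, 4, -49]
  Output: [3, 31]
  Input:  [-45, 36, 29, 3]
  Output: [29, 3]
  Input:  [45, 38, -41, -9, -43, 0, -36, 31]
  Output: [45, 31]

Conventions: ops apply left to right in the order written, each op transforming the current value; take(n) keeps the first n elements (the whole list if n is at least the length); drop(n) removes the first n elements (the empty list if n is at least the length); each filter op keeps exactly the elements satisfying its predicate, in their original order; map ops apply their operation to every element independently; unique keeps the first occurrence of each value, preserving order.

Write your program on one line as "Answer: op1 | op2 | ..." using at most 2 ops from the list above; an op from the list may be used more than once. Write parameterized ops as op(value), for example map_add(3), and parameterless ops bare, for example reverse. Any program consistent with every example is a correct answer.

filter_gt(-3) | filter_odd

Check, running the answer program on each example:
  [40, -9, -17, 5, 17, 37] -> [40, 5, 17, 37] -> [5, 17, 37]
  [-25, 40, -49, 3, -31, -44, 31, -50, 4, -49] -> [40, 3, 31, 4] -> [3, 31]
  [-45, 36, 29, 3] -> [36, 29, 3] -> [29, 3]
  [45, 38, -41, -9, -43, 0, -36, 31] -> [45, 38, 0, 31] -> [45, 31]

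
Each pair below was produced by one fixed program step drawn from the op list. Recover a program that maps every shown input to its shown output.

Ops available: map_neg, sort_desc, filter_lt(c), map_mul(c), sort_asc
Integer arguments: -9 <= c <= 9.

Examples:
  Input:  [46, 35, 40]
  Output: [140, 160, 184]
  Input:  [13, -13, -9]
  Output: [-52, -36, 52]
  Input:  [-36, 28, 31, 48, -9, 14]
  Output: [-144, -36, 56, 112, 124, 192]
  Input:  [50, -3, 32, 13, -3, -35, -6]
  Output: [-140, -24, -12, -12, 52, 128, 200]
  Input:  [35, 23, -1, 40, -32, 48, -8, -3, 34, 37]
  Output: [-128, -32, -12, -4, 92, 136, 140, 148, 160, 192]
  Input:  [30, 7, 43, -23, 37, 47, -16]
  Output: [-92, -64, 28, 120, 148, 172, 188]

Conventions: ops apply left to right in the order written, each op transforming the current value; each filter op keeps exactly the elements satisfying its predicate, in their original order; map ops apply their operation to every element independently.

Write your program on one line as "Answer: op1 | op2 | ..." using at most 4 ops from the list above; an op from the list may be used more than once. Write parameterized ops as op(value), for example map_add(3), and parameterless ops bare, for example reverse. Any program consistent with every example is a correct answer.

map_neg | map_mul(-4) | sort_asc

Check, running the answer program on each example:
  [46, 35, 40] -> [-46, -35, -40] -> [184, 140, 160] -> [140, 160, 184]
  [13, -13, -9] -> [-13, 13, 9] -> [52, -52, -36] -> [-52, -36, 52]
  [-36, 28, 31, 48, -9, 14] -> [36, -28, -31, -48, 9, -14] -> [-144, 112, 124, 192, -36, 56] -> [-144, -36, 56, 112, 124, 192]
  [50, -3, 32, 13, -3, -35, -6] -> [-50, 3, -32, -13, 3, 35, 6] -> [200, -12, 128, 52, -12, -140, -24] -> [-140, -24, -12, -12, 52, 128, 200]
  [35, 23, -1, 40, -32, 48, -8, -3, 34, 37] -> [-35, -23, 1, -40, 32, -48, 8, 3, -34, -37] -> [140, 92, -4, 160, -128, 192, -32, -12, 136, 148] -> [-128, -32, -12, -4, 92, 136, 140, 148, 160, 192]
  [30, 7, 43, -23, 37, 47, -16] -> [-30, -7, -43, 23, -37, -47, 16] -> [120, 28, 172, -92, 148, 188, -64] -> [-92, -64, 28, 120, 148, 172, 188]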